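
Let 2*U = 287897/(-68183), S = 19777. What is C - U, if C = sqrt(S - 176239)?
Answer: 287897/136366 + I*sqrt(156462) ≈ 2.1112 + 395.55*I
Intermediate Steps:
U = -287897/136366 (U = (287897/(-68183))/2 = (287897*(-1/68183))/2 = (1/2)*(-287897/68183) = -287897/136366 ≈ -2.1112)
C = I*sqrt(156462) (C = sqrt(19777 - 176239) = sqrt(-156462) = I*sqrt(156462) ≈ 395.55*I)
C - U = I*sqrt(156462) - 1*(-287897/136366) = I*sqrt(156462) + 287897/136366 = 287897/136366 + I*sqrt(156462)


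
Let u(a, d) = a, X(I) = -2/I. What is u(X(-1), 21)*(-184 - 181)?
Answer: -730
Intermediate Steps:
u(X(-1), 21)*(-184 - 181) = (-2/(-1))*(-184 - 181) = -2*(-1)*(-365) = 2*(-365) = -730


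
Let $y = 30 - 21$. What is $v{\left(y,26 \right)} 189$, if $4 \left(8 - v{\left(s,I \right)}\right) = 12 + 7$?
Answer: $\frac{2457}{4} \approx 614.25$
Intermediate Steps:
$y = 9$ ($y = 30 - 21 = 9$)
$v{\left(s,I \right)} = \frac{13}{4}$ ($v{\left(s,I \right)} = 8 - \frac{12 + 7}{4} = 8 - \frac{19}{4} = \frac{13}{4}$)
$v{\left(y,26 \right)} 189 = \frac{13}{4} \cdot 189 = \frac{2457}{4}$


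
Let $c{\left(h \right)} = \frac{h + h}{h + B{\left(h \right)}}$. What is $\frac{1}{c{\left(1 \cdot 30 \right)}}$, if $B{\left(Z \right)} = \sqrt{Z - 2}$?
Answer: $\frac{1}{2} + \frac{\sqrt{7}}{30} \approx 0.58819$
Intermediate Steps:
$B{\left(Z \right)} = \sqrt{-2 + Z}$
$c{\left(h \right)} = \frac{2 h}{h + \sqrt{-2 + h}}$ ($c{\left(h \right)} = \frac{h + h}{h + \sqrt{-2 + h}} = \frac{2 h}{h + \sqrt{-2 + h}}$)
$\frac{1}{c{\left(1 \cdot 30 \right)}} = \frac{1}{2 \cdot 1 \cdot 30 \frac{1}{1 \cdot 30 + \sqrt{-2 + 1 \cdot 30}}} = \frac{1}{2 \cdot 30 \frac{1}{30 + \sqrt{-2 + 30}}} = \frac{1}{2 \cdot 30 \frac{1}{30 + \sqrt{28}}} = \frac{1}{2 \cdot 30 \frac{1}{30 + 2 \sqrt{7}}} = \frac{1}{60 \frac{1}{30 + 2 \sqrt{7}}} = \frac{1}{2} + \frac{\sqrt{7}}{30}$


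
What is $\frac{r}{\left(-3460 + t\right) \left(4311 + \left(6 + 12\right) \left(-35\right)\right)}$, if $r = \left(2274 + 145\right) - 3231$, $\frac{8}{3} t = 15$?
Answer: $\frac{6496}{101724435} \approx 6.3859 \cdot 10^{-5}$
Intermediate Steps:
$t = \frac{45}{8}$ ($t = \frac{3}{8} \cdot 15 = \frac{45}{8} \approx 5.625$)
$r = -812$ ($r = 2419 - 3231 = -812$)
$\frac{r}{\left(-3460 + t\right) \left(4311 + \left(6 + 12\right) \left(-35\right)\right)} = - \frac{812}{\left(-3460 + \frac{45}{8}\right) \left(4311 + \left(6 + 12\right) \left(-35\right)\right)} = - \frac{812}{\left(- \frac{27635}{8}\right) \left(4311 + 18 \left(-35\right)\right)} = - \frac{812}{\left(- \frac{27635}{8}\right) \left(4311 - 630\right)} = - \frac{812}{\left(- \frac{27635}{8}\right) 3681} = - \frac{812}{- \frac{101724435}{8}} = \left(-812\right) \left(- \frac{8}{101724435}\right) = \frac{6496}{101724435}$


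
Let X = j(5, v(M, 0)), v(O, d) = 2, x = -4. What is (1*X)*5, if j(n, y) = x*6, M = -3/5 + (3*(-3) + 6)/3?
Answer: -120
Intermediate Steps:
M = -8/5 (M = -3*⅕ + (-9 + 6)*(⅓) = -⅗ - 3*⅓ = -⅗ - 1 = -8/5 ≈ -1.6000)
j(n, y) = -24 (j(n, y) = -4*6 = -24)
X = -24
(1*X)*5 = (1*(-24))*5 = -24*5 = -120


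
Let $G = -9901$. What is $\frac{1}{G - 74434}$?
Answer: $- \frac{1}{84335} \approx -1.1857 \cdot 10^{-5}$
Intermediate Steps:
$\frac{1}{G - 74434} = \frac{1}{-9901 - 74434} = \frac{1}{-84335} = - \frac{1}{84335}$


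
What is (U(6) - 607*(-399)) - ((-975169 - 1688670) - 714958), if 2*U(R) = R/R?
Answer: 7241981/2 ≈ 3.6210e+6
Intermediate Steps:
U(R) = ½ (U(R) = (R/R)/2 = (½)*1 = ½)
(U(6) - 607*(-399)) - ((-975169 - 1688670) - 714958) = (½ - 607*(-399)) - ((-975169 - 1688670) - 714958) = (½ + 242193) - (-2663839 - 714958) = 484387/2 - 1*(-3378797) = 484387/2 + 3378797 = 7241981/2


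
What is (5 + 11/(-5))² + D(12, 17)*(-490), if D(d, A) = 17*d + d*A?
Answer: -4997804/25 ≈ -1.9991e+5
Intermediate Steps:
D(d, A) = 17*d + A*d
(5 + 11/(-5))² + D(12, 17)*(-490) = (5 + 11/(-5))² + (12*(17 + 17))*(-490) = (5 + 11*(-⅕))² + (12*34)*(-490) = (5 - 11/5)² + 408*(-490) = (14/5)² - 199920 = 196/25 - 199920 = -4997804/25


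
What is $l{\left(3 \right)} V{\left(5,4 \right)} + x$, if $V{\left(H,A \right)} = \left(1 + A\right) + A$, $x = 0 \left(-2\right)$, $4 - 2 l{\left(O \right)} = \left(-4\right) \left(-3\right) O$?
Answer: $-144$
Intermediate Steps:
$l{\left(O \right)} = 2 - 6 O$ ($l{\left(O \right)} = 2 - \frac{\left(-4\right) \left(-3\right) O}{2} = 2 - \frac{12 O}{2} = 2 - 6 O$)
$x = 0$
$V{\left(H,A \right)} = 1 + 2 A$
$l{\left(3 \right)} V{\left(5,4 \right)} + x = \left(2 - 18\right) \left(1 + 2 \cdot 4\right) + 0 = \left(2 - 18\right) \left(1 + 8\right) + 0 = \left(-16\right) 9 + 0 = -144 + 0 = -144$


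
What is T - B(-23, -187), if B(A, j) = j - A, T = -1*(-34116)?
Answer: 34280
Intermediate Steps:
T = 34116
T - B(-23, -187) = 34116 - (-187 - 1*(-23)) = 34116 - (-187 + 23) = 34116 - 1*(-164) = 34116 + 164 = 34280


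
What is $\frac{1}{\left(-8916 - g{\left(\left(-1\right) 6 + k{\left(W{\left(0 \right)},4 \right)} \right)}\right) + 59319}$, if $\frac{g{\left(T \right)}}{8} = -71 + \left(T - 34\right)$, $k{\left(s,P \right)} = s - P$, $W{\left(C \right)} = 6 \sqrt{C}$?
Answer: $\frac{1}{51323} \approx 1.9484 \cdot 10^{-5}$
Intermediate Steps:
$g{\left(T \right)} = -840 + 8 T$ ($g{\left(T \right)} = 8 \left(-71 + \left(T - 34\right)\right) = 8 \left(-71 + \left(-34 + T\right)\right) = 8 \left(-105 + T\right) = -840 + 8 T$)
$\frac{1}{\left(-8916 - g{\left(\left(-1\right) 6 + k{\left(W{\left(0 \right)},4 \right)} \right)}\right) + 59319} = \frac{1}{\left(-8916 - \left(-840 + 8 \left(\left(-1\right) 6 + \left(6 \sqrt{0} - 4\right)\right)\right)\right) + 59319} = \frac{1}{\left(-8916 - \left(-840 + 8 \left(-6 + \left(6 \cdot 0 - 4\right)\right)\right)\right) + 59319} = \frac{1}{\left(-8916 - \left(-840 + 8 \left(-6 + \left(0 - 4\right)\right)\right)\right) + 59319} = \frac{1}{\left(-8916 - \left(-840 + 8 \left(-6 - 4\right)\right)\right) + 59319} = \frac{1}{\left(-8916 - \left(-840 + 8 \left(-10\right)\right)\right) + 59319} = \frac{1}{\left(-8916 - \left(-840 - 80\right)\right) + 59319} = \frac{1}{\left(-8916 - -920\right) + 59319} = \frac{1}{\left(-8916 + 920\right) + 59319} = \frac{1}{-7996 + 59319} = \frac{1}{51323}$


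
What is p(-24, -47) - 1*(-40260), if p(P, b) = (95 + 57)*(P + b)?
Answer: 29468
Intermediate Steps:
p(P, b) = 152*P + 152*b (p(P, b) = 152*(P + b) = 152*P + 152*b)
p(-24, -47) - 1*(-40260) = (152*(-24) + 152*(-47)) - 1*(-40260) = (-3648 - 7144) + 40260 = -10792 + 40260 = 29468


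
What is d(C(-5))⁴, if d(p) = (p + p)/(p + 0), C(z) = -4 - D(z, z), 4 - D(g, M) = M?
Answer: 16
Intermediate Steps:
D(g, M) = 4 - M
C(z) = -8 + z (C(z) = -4 - (4 - z) = -4 + (-4 + z) = -8 + z)
d(p) = 2 (d(p) = (2*p)/p = 2)
d(C(-5))⁴ = 2⁴ = 16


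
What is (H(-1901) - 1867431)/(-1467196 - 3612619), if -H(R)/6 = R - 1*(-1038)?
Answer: 1862253/5079815 ≈ 0.36660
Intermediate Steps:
H(R) = -6228 - 6*R (H(R) = -6*(R - 1*(-1038)) = -6*(R + 1038) = -6*(1038 + R) = -6228 - 6*R)
(H(-1901) - 1867431)/(-1467196 - 3612619) = ((-6228 - 6*(-1901)) - 1867431)/(-1467196 - 3612619) = ((-6228 + 11406) - 1867431)/(-5079815) = (5178 - 1867431)*(-1/5079815) = -1862253*(-1/5079815) = 1862253/5079815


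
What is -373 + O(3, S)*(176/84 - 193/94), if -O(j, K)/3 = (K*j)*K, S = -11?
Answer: -275563/658 ≈ -418.79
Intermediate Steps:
O(j, K) = -3*j*K² (O(j, K) = -3*K*j*K = -3*j*K²)
-373 + O(3, S)*(176/84 - 193/94) = -373 + (-3*3*(-11)²)*(176/84 - 193/94) = -373 + (-3*3*121)*(176*(1/84) - 193*1/94) = -373 - 1089*(44/21 - 193/94) = -373 - 1089*83/1974 = -373 - 30129/658 = -275563/658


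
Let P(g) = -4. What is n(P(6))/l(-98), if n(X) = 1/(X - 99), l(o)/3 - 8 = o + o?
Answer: 1/58092 ≈ 1.7214e-5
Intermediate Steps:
l(o) = 24 + 6*o (l(o) = 24 + 3*(o + o) = 24 + 3*(2*o) = 24 + 6*o)
n(X) = 1/(-99 + X)
n(P(6))/l(-98) = 1/((-99 - 4)*(24 + 6*(-98))) = 1/((-103)*(24 - 588)) = -1/103/(-564) = -1/103*(-1/564) = 1/58092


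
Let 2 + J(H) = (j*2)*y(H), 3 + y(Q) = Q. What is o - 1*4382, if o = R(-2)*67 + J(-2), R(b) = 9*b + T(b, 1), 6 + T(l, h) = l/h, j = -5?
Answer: -6076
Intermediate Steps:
y(Q) = -3 + Q
T(l, h) = -6 + l/h
J(H) = 28 - 10*H (J(H) = -2 + (-5*2)*(-3 + H) = -2 - 10*(-3 + H) = -2 + (30 - 10*H) = 28 - 10*H)
R(b) = -6 + 10*b (R(b) = 9*b + (-6 + b/1) = 9*b + (-6 + b*1) = 9*b + (-6 + b) = -6 + 10*b)
o = -1694 (o = (-6 + 10*(-2))*67 + (28 - 10*(-2)) = (-6 - 20)*67 + (28 + 20) = -26*67 + 48 = -1742 + 48 = -1694)
o - 1*4382 = -1694 - 1*4382 = -1694 - 4382 = -6076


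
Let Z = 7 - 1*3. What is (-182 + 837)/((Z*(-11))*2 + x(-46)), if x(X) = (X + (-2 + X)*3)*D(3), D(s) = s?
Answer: -655/658 ≈ -0.99544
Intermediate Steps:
Z = 4 (Z = 7 - 3 = 4)
x(X) = -18 + 12*X (x(X) = (X + (-2 + X)*3)*3 = (X + (-6 + 3*X))*3 = (-6 + 4*X)*3 = -18 + 12*X)
(-182 + 837)/((Z*(-11))*2 + x(-46)) = (-182 + 837)/((4*(-11))*2 + (-18 + 12*(-46))) = 655/(-44*2 + (-18 - 552)) = 655/(-88 - 570) = 655/(-658) = 655*(-1/658) = -655/658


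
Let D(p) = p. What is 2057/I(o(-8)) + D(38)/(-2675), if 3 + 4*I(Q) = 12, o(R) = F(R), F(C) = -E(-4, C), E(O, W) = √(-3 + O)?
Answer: 22009558/24075 ≈ 914.21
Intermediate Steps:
F(C) = -I*√7 (F(C) = -√(-3 - 4) = -√(-7) = -I*√7)
o(R) = -I*√7
I(Q) = 9/4 (I(Q) = -¾ + (¼)*12 = -¾ + 3 = 9/4)
2057/I(o(-8)) + D(38)/(-2675) = 2057/(9/4) + 38/(-2675) = 2057*(4/9) + 38*(-1/2675) = 8228/9 - 38/2675 = 22009558/24075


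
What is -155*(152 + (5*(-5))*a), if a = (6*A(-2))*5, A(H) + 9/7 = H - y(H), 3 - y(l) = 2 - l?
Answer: -2024920/7 ≈ -2.8927e+5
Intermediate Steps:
y(l) = 1 + l (y(l) = 3 - (2 - l) = 3 + (-2 + l) = 1 + l)
A(H) = -16/7 (A(H) = -9/7 + (H - (1 + H)) = -9/7 + (H + (-1 - H)) = -9/7 - 1 = -16/7)
a = -480/7 (a = (6*(-16/7))*5 = -96/7*5 = -480/7 ≈ -68.571)
-155*(152 + (5*(-5))*a) = -155*(152 + (5*(-5))*(-480/7)) = -155*(152 - 25*(-480/7)) = -155*(152 + 12000/7) = -155*13064/7 = -2024920/7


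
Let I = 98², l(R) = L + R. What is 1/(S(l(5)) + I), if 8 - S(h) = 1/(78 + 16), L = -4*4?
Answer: 94/903527 ≈ 0.00010404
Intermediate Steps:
L = -16
l(R) = -16 + R
S(h) = 751/94 (S(h) = 8 - 1/(78 + 16) = 8 - 1/94 = 751/94)
I = 9604
1/(S(l(5)) + I) = 1/(751/94 + 9604) = 1/(903527/94) = 94/903527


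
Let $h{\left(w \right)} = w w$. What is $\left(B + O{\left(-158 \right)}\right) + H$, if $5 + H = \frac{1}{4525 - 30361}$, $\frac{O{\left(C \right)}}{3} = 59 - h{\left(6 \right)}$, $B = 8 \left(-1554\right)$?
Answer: $- \frac{319539649}{25836} \approx -12368.0$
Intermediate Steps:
$h{\left(w \right)} = w^{2}$
$B = -12432$
$O{\left(C \right)} = 69$ ($O{\left(C \right)} = 3 \left(59 - 6^{2}\right) = 3 \left(59 - 36\right) = 3 \cdot 23 = 69$)
$H = - \frac{129181}{25836}$ ($H = -5 + \frac{1}{4525 - 30361} = -5 + \frac{1}{-25836} = -5 - \frac{1}{25836} = - \frac{129181}{25836} \approx -5.0$)
$\left(B + O{\left(-158 \right)}\right) + H = \left(-12432 + 69\right) - \frac{129181}{25836} = -12363 - \frac{129181}{25836} = - \frac{319539649}{25836}$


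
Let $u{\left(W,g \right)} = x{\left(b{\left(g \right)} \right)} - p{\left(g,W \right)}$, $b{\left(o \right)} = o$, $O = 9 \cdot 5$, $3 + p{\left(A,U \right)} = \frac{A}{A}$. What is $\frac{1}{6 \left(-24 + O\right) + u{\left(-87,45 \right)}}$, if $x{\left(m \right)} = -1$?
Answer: $\frac{1}{127} \approx 0.007874$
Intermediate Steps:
$p{\left(A,U \right)} = -2$ ($p{\left(A,U \right)} = -3 + \frac{A}{A} = -3 + 1 = -2$)
$O = 45$
$u{\left(W,g \right)} = 1$ ($u{\left(W,g \right)} = -1 - -2 = -1 + 2 = 1$)
$\frac{1}{6 \left(-24 + O\right) + u{\left(-87,45 \right)}} = \frac{1}{6 \left(-24 + 45\right) + 1} = \frac{1}{6 \cdot 21 + 1} = \frac{1}{126 + 1} = \frac{1}{127}$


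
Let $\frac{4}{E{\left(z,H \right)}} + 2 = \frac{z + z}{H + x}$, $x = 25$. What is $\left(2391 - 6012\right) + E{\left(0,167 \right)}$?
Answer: $-3623$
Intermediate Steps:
$E{\left(z,H \right)} = \frac{4}{-2 + \frac{2 z}{25 + H}}$ ($E{\left(z,H \right)} = \frac{4}{-2 + \frac{z + z}{H + 25}} = \frac{4}{-2 + \frac{2 z}{25 + H}}$)
$\left(2391 - 6012\right) + E{\left(0,167 \right)} = \left(2391 - 6012\right) + \frac{2 \left(25 + 167\right)}{-25 + 0 - 167} = -3621 + 2 \frac{1}{-25 + 0 - 167} \cdot 192 = -3621 + 2 \frac{1}{-192} \cdot 192 = -3621 + 2 \left(- \frac{1}{192}\right) 192 = -3621 - 2 = -3623$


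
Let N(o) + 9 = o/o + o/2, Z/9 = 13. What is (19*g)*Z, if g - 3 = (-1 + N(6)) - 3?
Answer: -13338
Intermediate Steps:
Z = 117 (Z = 9*13 = 117)
N(o) = -8 + o/2 (N(o) = -9 + (o/o + o/2) = -9 + (1 + o*(½)) = -9 + (1 + o/2) = -8 + o/2)
g = -6 (g = 3 + ((-1 + (-8 + (½)*6)) - 3) = 3 + ((-1 + (-8 + 3)) - 3) = 3 + ((-1 - 5) - 3) = 3 + (-6 - 3) = 3 - 9 = -6)
(19*g)*Z = (19*(-6))*117 = -114*117 = -13338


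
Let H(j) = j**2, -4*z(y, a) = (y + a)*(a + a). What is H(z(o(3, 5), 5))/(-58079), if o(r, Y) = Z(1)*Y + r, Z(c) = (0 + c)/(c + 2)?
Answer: -21025/2090844 ≈ -0.010056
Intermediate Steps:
Z(c) = c/(2 + c)
o(r, Y) = r + Y/3 (o(r, Y) = (1/(2 + 1))*Y + r = (1/3)*Y + r = (1*(1/3))*Y + r = Y/3 + r = r + Y/3)
z(y, a) = -a*(a + y)/2 (z(y, a) = -(y + a)*(a + a)/4 = -(a + y)*2*a/4 = -a*(a + y)/2)
H(z(o(3, 5), 5))/(-58079) = (-1/2*5*(5 + (3 + (1/3)*5)))**2/(-58079) = (-1/2*5*(5 + (3 + 5/3)))**2*(-1/58079) = (-1/2*5*(5 + 14/3))**2*(-1/58079) = (-1/2*5*29/3)**2*(-1/58079) = (-145/6)**2*(-1/58079) = (21025/36)*(-1/58079) = -21025/2090844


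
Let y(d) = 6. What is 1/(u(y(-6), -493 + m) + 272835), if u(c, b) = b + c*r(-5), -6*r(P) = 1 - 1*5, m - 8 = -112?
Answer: 1/272242 ≈ 3.6732e-6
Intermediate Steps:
m = -104 (m = 8 - 112 = -104)
r(P) = 2/3 (r(P) = -(1 - 1*5)/6 = -(1 - 5)/6 = -1/6*(-4) = 2/3)
u(c, b) = b + 2*c/3 (u(c, b) = b + c*(2/3) = b + 2*c/3)
1/(u(y(-6), -493 + m) + 272835) = 1/(((-493 - 104) + (2/3)*6) + 272835) = 1/((-597 + 4) + 272835) = 1/(-593 + 272835) = 1/272242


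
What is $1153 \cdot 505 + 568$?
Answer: $582833$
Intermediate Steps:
$1153 \cdot 505 + 568 = 582265 + 568 = 582833$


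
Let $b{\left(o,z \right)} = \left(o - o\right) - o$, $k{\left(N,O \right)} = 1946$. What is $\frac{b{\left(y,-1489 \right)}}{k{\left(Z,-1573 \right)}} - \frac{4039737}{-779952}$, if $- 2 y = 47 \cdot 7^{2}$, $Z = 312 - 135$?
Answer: $\frac{208558165}{36137776} \approx 5.7712$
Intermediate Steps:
$Z = 177$ ($Z = 312 - 135 = 177$)
$y = - \frac{2303}{2}$ ($y = - \frac{47 \cdot 7^{2}}{2} = - \frac{47 \cdot 49}{2} = \left(- \frac{1}{2}\right) 2303 = - \frac{2303}{2} \approx -1151.5$)
$b{\left(o,z \right)} = - o$ ($b{\left(o,z \right)} = 0 - o = - o$)
$\frac{b{\left(y,-1489 \right)}}{k{\left(Z,-1573 \right)}} - \frac{4039737}{-779952} = \frac{\left(-1\right) \left(- \frac{2303}{2}\right)}{1946} - \frac{4039737}{-779952} = \frac{2303}{2} \cdot \frac{1}{1946} - - \frac{1346579}{259984} = \frac{329}{556} + \frac{1346579}{259984} = \frac{208558165}{36137776}$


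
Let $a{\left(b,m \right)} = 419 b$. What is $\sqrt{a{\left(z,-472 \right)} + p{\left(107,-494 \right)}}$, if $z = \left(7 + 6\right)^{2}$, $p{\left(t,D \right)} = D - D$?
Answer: $13 \sqrt{419} \approx 266.1$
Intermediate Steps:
$p{\left(t,D \right)} = 0$
$z = 169$ ($z = 13^{2} = 169$)
$\sqrt{a{\left(z,-472 \right)} + p{\left(107,-494 \right)}} = \sqrt{419 \cdot 169 + 0} = \sqrt{70811 + 0} = \sqrt{70811} = 13 \sqrt{419}$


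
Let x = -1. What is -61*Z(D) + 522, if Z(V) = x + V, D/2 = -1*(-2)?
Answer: 339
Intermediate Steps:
D = 4 (D = 2*(-1*(-2)) = 2*2 = 4)
Z(V) = -1 + V
-61*Z(D) + 522 = -61*(-1 + 4) + 522 = -61*3 + 522 = -183 + 522 = 339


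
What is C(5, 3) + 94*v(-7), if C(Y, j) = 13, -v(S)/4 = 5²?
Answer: -9387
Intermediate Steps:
v(S) = -100 (v(S) = -4*5² = -4*25 = -100)
C(5, 3) + 94*v(-7) = 13 + 94*(-100) = 13 - 9400 = -9387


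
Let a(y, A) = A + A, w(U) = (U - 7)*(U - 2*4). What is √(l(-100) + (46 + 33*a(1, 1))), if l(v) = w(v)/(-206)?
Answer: √593074/103 ≈ 7.4768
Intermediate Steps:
w(U) = (-8 + U)*(-7 + U) (w(U) = (-7 + U)*(U - 8) = (-7 + U)*(-8 + U) = (-8 + U)*(-7 + U))
a(y, A) = 2*A
l(v) = -28/103 - v²/206 + 15*v/206 (l(v) = (56 + v² - 15*v)/(-206) = (56 + v² - 15*v)*(-1/206) = -28/103 - v²/206 + 15*v/206)
√(l(-100) + (46 + 33*a(1, 1))) = √((-28/103 - 1/206*(-100)² + (15/206)*(-100)) + (46 + 33*(2*1))) = √((-28/103 - 1/206*10000 - 750/103) + (46 + 33*2)) = √((-28/103 - 5000/103 - 750/103) + (46 + 66)) = √(-5778/103 + 112) = √(5758/103) = √593074/103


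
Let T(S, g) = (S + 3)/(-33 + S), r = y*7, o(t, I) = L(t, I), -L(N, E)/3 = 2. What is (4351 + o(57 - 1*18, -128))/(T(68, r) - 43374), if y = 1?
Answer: -152075/1518019 ≈ -0.10018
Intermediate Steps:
L(N, E) = -6 (L(N, E) = -3*2 = -6)
o(t, I) = -6
r = 7 (r = 1*7 = 7)
T(S, g) = (3 + S)/(-33 + S)
(4351 + o(57 - 1*18, -128))/(T(68, r) - 43374) = (4351 - 6)/((3 + 68)/(-33 + 68) - 43374) = 4345/(71/35 - 43374) = 4345/(-1518019/35) = 4345*(-35/1518019) = -152075/1518019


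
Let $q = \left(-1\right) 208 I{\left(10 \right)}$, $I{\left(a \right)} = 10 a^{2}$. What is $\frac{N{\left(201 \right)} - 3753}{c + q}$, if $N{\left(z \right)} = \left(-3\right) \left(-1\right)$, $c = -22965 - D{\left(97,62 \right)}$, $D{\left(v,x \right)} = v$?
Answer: $\frac{1875}{115531} \approx 0.016229$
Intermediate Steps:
$q = -208000$ ($q = \left(-1\right) 208 \cdot 10 \cdot 10^{2} = - 208 \cdot 10 \cdot 100 = \left(-208\right) 1000 = -208000$)
$c = -23062$ ($c = -22965 - 97 = -23062$)
$N{\left(z \right)} = 3$
$\frac{N{\left(201 \right)} - 3753}{c + q} = \frac{3 - 3753}{-23062 - 208000} = - \frac{3750}{-231062} = \left(-3750\right) \left(- \frac{1}{231062}\right) = \frac{1875}{115531}$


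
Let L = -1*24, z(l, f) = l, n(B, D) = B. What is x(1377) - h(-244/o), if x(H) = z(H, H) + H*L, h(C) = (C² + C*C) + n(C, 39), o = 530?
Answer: -2224093413/70225 ≈ -31671.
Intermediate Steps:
L = -24
h(C) = C + 2*C² (h(C) = (C² + C*C) + C = (C² + C²) + C = 2*C² + C = C + 2*C²)
x(H) = -23*H (x(H) = H + H*(-24) = H - 24*H = -23*H)
x(1377) - h(-244/o) = -23*1377 - (-244/530)*(1 + 2*(-244/530)) = -31671 - (-244*1/530)*(1 + 2*(-244*1/530)) = -31671 - (-122)*(1 + 2*(-122/265))/265 = -31671 - (-122)*(1 - 244/265)/265 = -31671 - (-122)*21/(265*265) = -31671 - 1*(-2562/70225) = -31671 + 2562/70225 = -2224093413/70225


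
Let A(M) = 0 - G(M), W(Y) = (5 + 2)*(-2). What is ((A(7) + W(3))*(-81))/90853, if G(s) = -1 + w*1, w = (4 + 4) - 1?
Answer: 1620/90853 ≈ 0.017831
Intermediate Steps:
W(Y) = -14 (W(Y) = 7*(-2) = -14)
w = 7 (w = 8 - 1 = 7)
G(s) = 6 (G(s) = -1 + 7*1 = -1 + 7 = 6)
A(M) = -6 (A(M) = 0 - 1*6 = 0 - 6 = -6)
((A(7) + W(3))*(-81))/90853 = ((-6 - 14)*(-81))/90853 = -20*(-81)*(1/90853) = 1620*(1/90853) = 1620/90853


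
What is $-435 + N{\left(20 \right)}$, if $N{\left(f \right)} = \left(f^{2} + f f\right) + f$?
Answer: $385$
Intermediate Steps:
$N{\left(f \right)} = f + 2 f^{2}$ ($N{\left(f \right)} = \left(f^{2} + f^{2}\right) + f = 2 f^{2} + f = f + 2 f^{2}$)
$-435 + N{\left(20 \right)} = -435 + 20 \left(1 + 2 \cdot 20\right) = -435 + 20 \left(1 + 40\right) = -435 + 20 \cdot 41 = -435 + 820 = 385$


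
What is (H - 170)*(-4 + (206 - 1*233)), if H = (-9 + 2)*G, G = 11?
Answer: 7657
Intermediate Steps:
H = -77 (H = (-9 + 2)*11 = -7*11 = -77)
(H - 170)*(-4 + (206 - 1*233)) = (-77 - 170)*(-4 + (206 - 1*233)) = -247*(-4 + (206 - 233)) = -247*(-4 - 27) = -247*(-31) = 7657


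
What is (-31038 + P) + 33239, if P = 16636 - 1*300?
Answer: 18537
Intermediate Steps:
P = 16336 (P = 16636 - 300 = 16336)
(-31038 + P) + 33239 = (-31038 + 16336) + 33239 = -14702 + 33239 = 18537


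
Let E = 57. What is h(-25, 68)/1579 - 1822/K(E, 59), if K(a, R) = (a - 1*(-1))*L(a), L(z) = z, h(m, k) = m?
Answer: -1479794/2610087 ≈ -0.56695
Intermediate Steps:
K(a, R) = a*(1 + a) (K(a, R) = (a - 1*(-1))*a = (a + 1)*a = (1 + a)*a = a*(1 + a))
h(-25, 68)/1579 - 1822/K(E, 59) = -25/1579 - 1822*1/(57*(1 + 57)) = -25*1/1579 - 1822/(57*58) = -25/1579 - 1822/3306 = -25/1579 - 1822*1/3306 = -25/1579 - 911/1653 = -1479794/2610087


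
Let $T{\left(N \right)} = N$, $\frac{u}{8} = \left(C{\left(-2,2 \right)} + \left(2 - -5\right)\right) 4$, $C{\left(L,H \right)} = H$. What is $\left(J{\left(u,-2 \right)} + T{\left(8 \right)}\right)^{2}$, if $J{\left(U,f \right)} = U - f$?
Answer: $88804$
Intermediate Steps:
$u = 288$ ($u = 8 \left(2 + \left(2 - -5\right)\right) 4 = 8 \left(2 + \left(2 + 5\right)\right) 4 = 8 \left(2 + 7\right) 4 = 8 \cdot 9 \cdot 4 = 8 \cdot 36 = 288$)
$\left(J{\left(u,-2 \right)} + T{\left(8 \right)}\right)^{2} = \left(\left(288 - -2\right) + 8\right)^{2} = \left(\left(288 + 2\right) + 8\right)^{2} = \left(290 + 8\right)^{2} = 298^{2} = 88804$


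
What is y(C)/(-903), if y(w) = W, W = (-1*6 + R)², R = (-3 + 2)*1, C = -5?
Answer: -7/129 ≈ -0.054264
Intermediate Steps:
R = -1 (R = -1*1 = -1)
W = 49 (W = (-1*6 - 1)² = (-6 - 1)² = (-7)² = 49)
y(w) = 49
y(C)/(-903) = 49/(-903) = 49*(-1/903) = -7/129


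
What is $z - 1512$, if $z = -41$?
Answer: $-1553$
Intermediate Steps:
$z - 1512 = -41 - 1512 = -1553$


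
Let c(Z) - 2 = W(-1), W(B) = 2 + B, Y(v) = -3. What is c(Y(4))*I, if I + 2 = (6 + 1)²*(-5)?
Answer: -741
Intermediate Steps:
I = -247 (I = -2 + (6 + 1)²*(-5) = -2 + 7²*(-5) = -2 + 49*(-5) = -2 - 245 = -247)
c(Z) = 3 (c(Z) = 2 + (2 - 1) = 2 + 1 = 3)
c(Y(4))*I = 3*(-247) = -741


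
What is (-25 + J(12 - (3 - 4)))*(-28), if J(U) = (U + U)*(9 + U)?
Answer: -15316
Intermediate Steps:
J(U) = 2*U*(9 + U) (J(U) = (2*U)*(9 + U) = 2*U*(9 + U))
(-25 + J(12 - (3 - 4)))*(-28) = (-25 + 2*(12 - (3 - 4))*(9 + (12 - (3 - 4))))*(-28) = (-25 + 2*(12 - 1*(-1))*(9 + (12 - 1*(-1))))*(-28) = (-25 + 2*(12 + 1)*(9 + (12 + 1)))*(-28) = (-25 + 2*13*(9 + 13))*(-28) = (-25 + 2*13*22)*(-28) = (-25 + 572)*(-28) = 547*(-28) = -15316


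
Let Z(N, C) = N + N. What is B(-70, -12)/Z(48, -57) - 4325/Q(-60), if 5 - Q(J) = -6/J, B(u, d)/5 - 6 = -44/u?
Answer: -518797/588 ≈ -882.31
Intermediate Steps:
Z(N, C) = 2*N
B(u, d) = 30 - 220/u (B(u, d) = 30 + 5*(-44/u) = 30 - 220/u)
Q(J) = 5 + 6/J (Q(J) = 5 - (-6)/J = 5 + 6/J)
B(-70, -12)/Z(48, -57) - 4325/Q(-60) = (30 - 220/(-70))/((2*48)) - 4325/(5 + 6/(-60)) = (30 - 220*(-1/70))/96 - 4325/(5 + 6*(-1/60)) = (30 + 22/7)*(1/96) - 4325/(5 - ⅒) = (232/7)*(1/96) - 4325/49/10 = 29/84 - 4325*10/49 = 29/84 - 43250/49 = -518797/588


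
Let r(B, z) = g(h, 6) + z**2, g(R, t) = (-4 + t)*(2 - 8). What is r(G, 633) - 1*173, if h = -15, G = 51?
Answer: 400504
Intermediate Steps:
g(R, t) = 24 - 6*t (g(R, t) = (-4 + t)*(-6) = 24 - 6*t)
r(B, z) = -12 + z**2 (r(B, z) = (24 - 6*6) + z**2 = (24 - 36) + z**2 = -12 + z**2)
r(G, 633) - 1*173 = (-12 + 633**2) - 1*173 = (-12 + 400689) - 173 = 400677 - 173 = 400504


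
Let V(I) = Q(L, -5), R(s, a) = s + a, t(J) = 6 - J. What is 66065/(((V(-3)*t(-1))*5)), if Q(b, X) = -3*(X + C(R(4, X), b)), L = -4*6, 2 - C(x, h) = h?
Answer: -13213/441 ≈ -29.961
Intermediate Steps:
R(s, a) = a + s
C(x, h) = 2 - h
L = -24
Q(b, X) = -6 - 3*X + 3*b (Q(b, X) = -3*(X + (2 - b)) = -3*(2 + X - b) = -6 - 3*X + 3*b)
V(I) = -63 (V(I) = -6 - 3*(-5) + 3*(-24) = -6 + 15 - 72 = -63)
66065/(((V(-3)*t(-1))*5)) = 66065/((-63*(6 - 1*(-1))*5)) = 66065/((-63*(6 + 1)*5)) = 66065/((-63*7*5)) = 66065/((-441*5)) = 66065/(-2205) = 66065*(-1/2205) = -13213/441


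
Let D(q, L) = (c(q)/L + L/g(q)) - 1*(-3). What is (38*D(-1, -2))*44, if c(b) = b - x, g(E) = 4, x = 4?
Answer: 8360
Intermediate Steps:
c(b) = -4 + b (c(b) = b - 1*4 = b - 4 = -4 + b)
D(q, L) = 3 + L/4 + (-4 + q)/L (D(q, L) = ((-4 + q)/L + L/4) - 1*(-3) = ((-4 + q)/L + L*(¼)) + 3 = ((-4 + q)/L + L/4) + 3 = (L/4 + (-4 + q)/L) + 3 = 3 + L/4 + (-4 + q)/L)
(38*D(-1, -2))*44 = (38*((-4 - 1 + (¼)*(-2)*(12 - 2))/(-2)))*44 = (38*(-(-4 - 1 + (¼)*(-2)*10)/2))*44 = (38*(-(-4 - 1 - 5)/2))*44 = (38*(-½*(-10)))*44 = (38*5)*44 = 190*44 = 8360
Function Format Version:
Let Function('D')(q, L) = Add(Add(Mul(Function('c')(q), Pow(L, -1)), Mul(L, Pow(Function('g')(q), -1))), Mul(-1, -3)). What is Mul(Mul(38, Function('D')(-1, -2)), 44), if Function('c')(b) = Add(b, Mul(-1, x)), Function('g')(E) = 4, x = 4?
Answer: 8360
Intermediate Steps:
Function('c')(b) = Add(-4, b) (Function('c')(b) = Add(b, Mul(-1, 4)) = Add(b, -4) = Add(-4, b))
Function('D')(q, L) = Add(3, Mul(Rational(1, 4), L), Mul(Pow(L, -1), Add(-4, q))) (Function('D')(q, L) = Add(Add(Mul(Add(-4, q), Pow(L, -1)), Mul(L, Pow(4, -1))), Mul(-1, -3)) = Add(Add(Mul(Pow(L, -1), Add(-4, q)), Mul(L, Rational(1, 4))), 3) = Add(Add(Mul(Pow(L, -1), Add(-4, q)), Mul(Rational(1, 4), L)), 3) = Add(Add(Mul(Rational(1, 4), L), Mul(Pow(L, -1), Add(-4, q))), 3) = Add(3, Mul(Rational(1, 4), L), Mul(Pow(L, -1), Add(-4, q))))
Mul(Mul(38, Function('D')(-1, -2)), 44) = Mul(Mul(38, Mul(Pow(-2, -1), Add(-4, -1, Mul(Rational(1, 4), -2, Add(12, -2))))), 44) = Mul(Mul(38, Mul(Rational(-1, 2), Add(-4, -1, Mul(Rational(1, 4), -2, 10)))), 44) = Mul(Mul(38, Mul(Rational(-1, 2), Add(-4, -1, -5))), 44) = Mul(Mul(38, Mul(Rational(-1, 2), -10)), 44) = Mul(Mul(38, 5), 44) = Mul(190, 44) = 8360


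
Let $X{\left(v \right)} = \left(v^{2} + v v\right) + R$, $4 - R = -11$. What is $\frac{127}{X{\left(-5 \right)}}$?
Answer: $\frac{127}{65} \approx 1.9538$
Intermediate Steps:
$R = 15$ ($R = 4 - -11 = 4 + 11 = 15$)
$X{\left(v \right)} = 15 + 2 v^{2}$ ($X{\left(v \right)} = \left(v^{2} + v v\right) + 15 = \left(v^{2} + v^{2}\right) + 15 = 2 v^{2} + 15 = 15 + 2 v^{2}$)
$\frac{127}{X{\left(-5 \right)}} = \frac{127}{15 + 2 \left(-5\right)^{2}} = \frac{127}{15 + 2 \cdot 25} = \frac{127}{15 + 50} = \frac{127}{65}$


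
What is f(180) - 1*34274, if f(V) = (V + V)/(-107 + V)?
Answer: -2501642/73 ≈ -34269.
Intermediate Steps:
f(V) = 2*V/(-107 + V) (f(V) = (2*V)/(-107 + V) = 2*V/(-107 + V))
f(180) - 1*34274 = 2*180/(-107 + 180) - 1*34274 = 2*180/73 - 34274 = 2*180*(1/73) - 34274 = 360/73 - 34274 = -2501642/73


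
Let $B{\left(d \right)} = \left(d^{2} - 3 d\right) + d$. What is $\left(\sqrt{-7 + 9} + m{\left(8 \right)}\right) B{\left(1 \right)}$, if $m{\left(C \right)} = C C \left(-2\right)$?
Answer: $128 - \sqrt{2} \approx 126.59$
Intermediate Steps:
$B{\left(d \right)} = d^{2} - 2 d$
$m{\left(C \right)} = - 2 C^{2}$ ($m{\left(C \right)} = C^{2} \left(-2\right) = - 2 C^{2}$)
$\left(\sqrt{-7 + 9} + m{\left(8 \right)}\right) B{\left(1 \right)} = \left(\sqrt{-7 + 9} - 2 \cdot 8^{2}\right) 1 \left(-2 + 1\right) = \left(\sqrt{2} - 128\right) 1 \left(-1\right) = \left(\sqrt{2} - 128\right) \left(-1\right) = \left(-128 + \sqrt{2}\right) \left(-1\right) = 128 - \sqrt{2}$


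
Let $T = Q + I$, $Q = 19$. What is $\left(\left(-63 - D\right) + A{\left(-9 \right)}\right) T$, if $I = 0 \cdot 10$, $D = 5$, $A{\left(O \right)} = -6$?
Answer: $-1406$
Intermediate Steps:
$I = 0$
$T = 19$ ($T = 19 + 0 = 19$)
$\left(\left(-63 - D\right) + A{\left(-9 \right)}\right) T = \left(\left(-63 - 5\right) - 6\right) 19 = \left(-68 - 6\right) 19 = \left(-74\right) 19 = -1406$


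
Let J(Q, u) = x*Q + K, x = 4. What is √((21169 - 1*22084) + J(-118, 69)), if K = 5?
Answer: I*√1382 ≈ 37.175*I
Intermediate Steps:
J(Q, u) = 5 + 4*Q (J(Q, u) = 4*Q + 5 = 5 + 4*Q)
√((21169 - 1*22084) + J(-118, 69)) = √((21169 - 1*22084) + (5 + 4*(-118))) = √((21169 - 22084) + (5 - 472)) = √(-915 - 467) = √(-1382) = I*√1382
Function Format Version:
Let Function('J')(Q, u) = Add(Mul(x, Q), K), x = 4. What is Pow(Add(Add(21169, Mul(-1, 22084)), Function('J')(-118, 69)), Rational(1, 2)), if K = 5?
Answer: Mul(I, Pow(1382, Rational(1, 2))) ≈ Mul(37.175, I)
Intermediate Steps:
Function('J')(Q, u) = Add(5, Mul(4, Q)) (Function('J')(Q, u) = Add(Mul(4, Q), 5) = Add(5, Mul(4, Q)))
Pow(Add(Add(21169, Mul(-1, 22084)), Function('J')(-118, 69)), Rational(1, 2)) = Pow(Add(Add(21169, Mul(-1, 22084)), Add(5, Mul(4, -118))), Rational(1, 2)) = Pow(Add(Add(21169, -22084), Add(5, -472)), Rational(1, 2)) = Pow(Add(-915, -467), Rational(1, 2)) = Pow(-1382, Rational(1, 2)) = Mul(I, Pow(1382, Rational(1, 2)))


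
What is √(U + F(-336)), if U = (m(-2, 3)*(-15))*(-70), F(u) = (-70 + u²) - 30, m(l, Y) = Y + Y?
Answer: 2*√29774 ≈ 345.10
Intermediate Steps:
m(l, Y) = 2*Y
F(u) = -100 + u²
U = 6300 (U = ((2*3)*(-15))*(-70) = (6*(-15))*(-70) = -90*(-70) = 6300)
√(U + F(-336)) = √(6300 + (-100 + (-336)²)) = √(6300 + (-100 + 112896)) = √(6300 + 112796) = √119096 = 2*√29774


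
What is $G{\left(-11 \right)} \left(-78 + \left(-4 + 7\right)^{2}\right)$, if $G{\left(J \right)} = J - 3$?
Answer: $966$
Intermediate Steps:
$G{\left(J \right)} = -3 + J$
$G{\left(-11 \right)} \left(-78 + \left(-4 + 7\right)^{2}\right) = \left(-3 - 11\right) \left(-78 + \left(-4 + 7\right)^{2}\right) = - 14 \left(-78 + 3^{2}\right) = - 14 \left(-78 + 9\right) = \left(-14\right) \left(-69\right) = 966$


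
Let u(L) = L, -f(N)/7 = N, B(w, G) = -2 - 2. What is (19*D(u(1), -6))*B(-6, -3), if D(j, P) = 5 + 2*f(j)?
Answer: 684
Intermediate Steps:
B(w, G) = -4
f(N) = -7*N
D(j, P) = 5 - 14*j (D(j, P) = 5 + 2*(-7*j) = 5 - 14*j)
(19*D(u(1), -6))*B(-6, -3) = (19*(5 - 14*1))*(-4) = (19*(5 - 14))*(-4) = (19*(-9))*(-4) = -171*(-4) = 684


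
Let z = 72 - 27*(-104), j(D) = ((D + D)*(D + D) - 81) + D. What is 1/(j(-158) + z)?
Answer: 1/102497 ≈ 9.7564e-6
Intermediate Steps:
j(D) = -81 + D + 4*D² (j(D) = ((2*D)*(2*D) - 81) + D = (4*D² - 81) + D = (-81 + 4*D²) + D = -81 + D + 4*D²)
z = 2880 (z = 72 + 2808 = 2880)
1/(j(-158) + z) = 1/((-81 - 158 + 4*(-158)²) + 2880) = 1/((-81 - 158 + 4*24964) + 2880) = 1/((-81 - 158 + 99856) + 2880) = 1/(99617 + 2880) = 1/102497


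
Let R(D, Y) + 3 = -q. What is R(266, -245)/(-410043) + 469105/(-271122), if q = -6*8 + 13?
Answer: -64120632473/37057226082 ≈ -1.7303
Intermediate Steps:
q = -35 (q = -48 + 13 = -35)
R(D, Y) = 32 (R(D, Y) = -3 - 1*(-35) = -3 + 35 = 32)
R(266, -245)/(-410043) + 469105/(-271122) = 32/(-410043) + 469105/(-271122) = 32*(-1/410043) + 469105*(-1/271122) = -32/410043 - 469105/271122 = -64120632473/37057226082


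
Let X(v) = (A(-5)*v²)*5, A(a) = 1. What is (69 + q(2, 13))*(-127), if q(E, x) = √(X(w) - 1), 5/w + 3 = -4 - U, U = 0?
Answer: -8763 - 254*√19/7 ≈ -8921.2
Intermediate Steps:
w = -5/7 (w = 5/(-3 + (-4 - 1*0)) = 5/(-3 + (-4 + 0)) = 5/(-3 - 4) = 5/(-7) = 5*(-⅐) = -5/7 ≈ -0.71429)
X(v) = 5*v² (X(v) = (1*v²)*5 = v²*5 = 5*v²)
q(E, x) = 2*√19/7 (q(E, x) = √(5*(-5/7)² - 1) = √(5*(25/49) - 1) = √(125/49 - 1) = √(76/49) = 2*√19/7)
(69 + q(2, 13))*(-127) = (69 + 2*√19/7)*(-127) = -8763 - 254*√19/7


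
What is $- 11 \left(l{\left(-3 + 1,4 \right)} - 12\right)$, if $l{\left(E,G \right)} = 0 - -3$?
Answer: $99$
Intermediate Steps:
$l{\left(E,G \right)} = 3$ ($l{\left(E,G \right)} = 0 + 3 = 3$)
$- 11 \left(l{\left(-3 + 1,4 \right)} - 12\right) = - 11 \left(3 - 12\right) = \left(-11\right) \left(-9\right) = 99$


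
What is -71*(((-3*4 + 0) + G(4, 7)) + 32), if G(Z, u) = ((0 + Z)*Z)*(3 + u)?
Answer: -12780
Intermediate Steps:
G(Z, u) = Z**2*(3 + u) (G(Z, u) = (Z*Z)*(3 + u) = Z**2*(3 + u))
-71*(((-3*4 + 0) + G(4, 7)) + 32) = -71*(((-3*4 + 0) + 4**2*(3 + 7)) + 32) = -71*(((-12 + 0) + 16*10) + 32) = -71*((-12 + 160) + 32) = -71*(148 + 32) = -71*180 = -12780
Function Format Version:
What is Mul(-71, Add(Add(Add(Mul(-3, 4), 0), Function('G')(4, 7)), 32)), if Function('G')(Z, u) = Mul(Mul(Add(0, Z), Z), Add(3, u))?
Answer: -12780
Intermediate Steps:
Function('G')(Z, u) = Mul(Pow(Z, 2), Add(3, u)) (Function('G')(Z, u) = Mul(Mul(Z, Z), Add(3, u)) = Mul(Pow(Z, 2), Add(3, u)))
Mul(-71, Add(Add(Add(Mul(-3, 4), 0), Function('G')(4, 7)), 32)) = Mul(-71, Add(Add(Add(Mul(-3, 4), 0), Mul(Pow(4, 2), Add(3, 7))), 32)) = Mul(-71, Add(Add(Add(-12, 0), Mul(16, 10)), 32)) = Mul(-71, Add(Add(-12, 160), 32)) = Mul(-71, Add(148, 32)) = Mul(-71, 180) = -12780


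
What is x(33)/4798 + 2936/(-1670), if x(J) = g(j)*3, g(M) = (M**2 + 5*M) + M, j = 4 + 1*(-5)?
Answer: -7055989/4006330 ≈ -1.7612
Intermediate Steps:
j = -1 (j = 4 - 5 = -1)
g(M) = M**2 + 6*M
x(J) = -15 (x(J) = -(6 - 1)*3 = -1*5*3 = -5*3 = -15)
x(33)/4798 + 2936/(-1670) = -15/4798 + 2936/(-1670) = -15*1/4798 + 2936*(-1/1670) = -15/4798 - 1468/835 = -7055989/4006330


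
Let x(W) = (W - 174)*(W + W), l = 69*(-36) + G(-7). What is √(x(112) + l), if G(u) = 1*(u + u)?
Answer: I*√16386 ≈ 128.01*I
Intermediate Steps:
G(u) = 2*u (G(u) = 1*(2*u) = 2*u)
l = -2498 (l = 69*(-36) + 2*(-7) = -2484 - 14 = -2498)
x(W) = 2*W*(-174 + W) (x(W) = (-174 + W)*(2*W) = 2*W*(-174 + W))
√(x(112) + l) = √(2*112*(-174 + 112) - 2498) = √(2*112*(-62) - 2498) = √(-13888 - 2498) = √(-16386) = I*√16386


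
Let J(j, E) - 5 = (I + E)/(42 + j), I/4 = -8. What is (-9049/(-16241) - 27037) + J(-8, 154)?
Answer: -7462309570/276097 ≈ -27028.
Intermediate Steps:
I = -32 (I = 4*(-8) = -32)
J(j, E) = 5 + (-32 + E)/(42 + j)
(-9049/(-16241) - 27037) + J(-8, 154) = (-9049/(-16241) - 27037) + (178 + 154 + 5*(-8))/(42 - 8) = (-9049*(-1/16241) - 27037) + (178 + 154 - 40)/34 = (9049/16241 - 27037) + (1/34)*292 = -439098868/16241 + 146/17 = -7462309570/276097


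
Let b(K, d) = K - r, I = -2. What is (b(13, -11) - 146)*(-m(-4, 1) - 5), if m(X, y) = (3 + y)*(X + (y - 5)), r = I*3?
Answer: -3429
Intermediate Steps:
r = -6 (r = -2*3 = -6)
m(X, y) = (3 + y)*(-5 + X + y) (m(X, y) = (3 + y)*(X + (-5 + y)) = (3 + y)*(-5 + X + y))
b(K, d) = 6 + K (b(K, d) = K - 1*(-6) = K + 6 = 6 + K)
(b(13, -11) - 146)*(-m(-4, 1) - 5) = ((6 + 13) - 146)*(-(-15 + 1**2 - 2*1 + 3*(-4) - 4*1) - 5) = (19 - 146)*(-(-15 + 1 - 2 - 12 - 4) - 5) = -127*(-1*(-32) - 5) = -127*(32 - 5) = -127*27 = -3429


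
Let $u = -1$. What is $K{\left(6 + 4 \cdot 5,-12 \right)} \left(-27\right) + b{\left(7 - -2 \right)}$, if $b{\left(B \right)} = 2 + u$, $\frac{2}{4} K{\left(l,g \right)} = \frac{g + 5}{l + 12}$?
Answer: $\frac{208}{19} \approx 10.947$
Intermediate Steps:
$K{\left(l,g \right)} = \frac{2 \left(5 + g\right)}{12 + l}$ ($K{\left(l,g \right)} = 2 \frac{g + 5}{l + 12} = 2 \frac{5 + g}{12 + l} = \frac{2 \left(5 + g\right)}{12 + l}$)
$b{\left(B \right)} = 1$ ($b{\left(B \right)} = 2 - 1 = 1$)
$K{\left(6 + 4 \cdot 5,-12 \right)} \left(-27\right) + b{\left(7 - -2 \right)} = \frac{2 \left(5 - 12\right)}{12 + \left(6 + 4 \cdot 5\right)} \left(-27\right) + 1 = 2 \frac{1}{12 + \left(6 + 20\right)} \left(-7\right) \left(-27\right) + 1 = 2 \frac{1}{12 + 26} \left(-7\right) \left(-27\right) + 1 = 2 \cdot \frac{1}{38} \left(-7\right) \left(-27\right) + 1 = \left(- \frac{7}{19}\right) \left(-27\right) + 1 = \frac{189}{19} + 1 = \frac{208}{19}$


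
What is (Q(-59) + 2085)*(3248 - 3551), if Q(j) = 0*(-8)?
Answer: -631755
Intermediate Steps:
Q(j) = 0
(Q(-59) + 2085)*(3248 - 3551) = (0 + 2085)*(3248 - 3551) = 2085*(-303) = -631755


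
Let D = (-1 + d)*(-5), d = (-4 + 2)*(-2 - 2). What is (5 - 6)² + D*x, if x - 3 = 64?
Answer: -2344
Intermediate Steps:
x = 67 (x = 3 + 64 = 67)
d = 8 (d = -2*(-4) = 8)
D = -35 (D = (-1 + 8)*(-5) = 7*(-5) = -35)
(5 - 6)² + D*x = (5 - 6)² - 35*67 = (-1)² - 2345 = 1 - 2345 = -2344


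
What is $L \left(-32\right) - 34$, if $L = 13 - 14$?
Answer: $-2$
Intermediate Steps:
$L = -1$
$L \left(-32\right) - 34 = \left(-1\right) \left(-32\right) - 34 = 32 - 34 = -2$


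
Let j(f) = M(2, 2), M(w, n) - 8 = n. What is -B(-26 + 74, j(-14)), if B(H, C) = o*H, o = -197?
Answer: 9456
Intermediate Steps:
M(w, n) = 8 + n
j(f) = 10 (j(f) = 8 + 2 = 10)
B(H, C) = -197*H
-B(-26 + 74, j(-14)) = -(-197)*(-26 + 74) = -(-197)*48 = -1*(-9456) = 9456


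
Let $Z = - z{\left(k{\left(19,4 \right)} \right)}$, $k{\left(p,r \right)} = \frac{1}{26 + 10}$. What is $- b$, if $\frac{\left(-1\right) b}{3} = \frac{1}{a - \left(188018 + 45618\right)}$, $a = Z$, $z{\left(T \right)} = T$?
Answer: $- \frac{108}{8410897} \approx -1.284 \cdot 10^{-5}$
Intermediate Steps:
$k{\left(p,r \right)} = \frac{1}{36}$
$Z = - \frac{1}{36}$ ($Z = \left(-1\right) \frac{1}{36} = - \frac{1}{36} \approx -0.027778$)
$a = - \frac{1}{36} \approx -0.027778$
$b = \frac{108}{8410897}$ ($b = - \frac{3}{- \frac{1}{36} - \left(188018 + 45618\right)} = - \frac{3}{- \frac{1}{36} - 233636} = - \frac{3}{- \frac{8410897}{36}} = \left(-3\right) \left(- \frac{36}{8410897}\right) = \frac{108}{8410897} \approx 1.284 \cdot 10^{-5}$)
$- b = \left(-1\right) \frac{108}{8410897} = - \frac{108}{8410897}$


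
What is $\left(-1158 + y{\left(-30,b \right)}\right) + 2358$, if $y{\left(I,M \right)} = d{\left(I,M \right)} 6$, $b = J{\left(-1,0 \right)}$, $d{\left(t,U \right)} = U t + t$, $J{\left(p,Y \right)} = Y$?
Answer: $1020$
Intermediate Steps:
$d{\left(t,U \right)} = t + U t$
$b = 0$
$y{\left(I,M \right)} = 6 I \left(1 + M\right)$ ($y{\left(I,M \right)} = I \left(1 + M\right) 6 = 6 I \left(1 + M\right)$)
$\left(-1158 + y{\left(-30,b \right)}\right) + 2358 = \left(-1158 + 6 \left(-30\right) \left(1 + 0\right)\right) + 2358 = \left(-1158 + 6 \left(-30\right) 1\right) + 2358 = \left(-1158 - 180\right) + 2358 = -1338 + 2358 = 1020$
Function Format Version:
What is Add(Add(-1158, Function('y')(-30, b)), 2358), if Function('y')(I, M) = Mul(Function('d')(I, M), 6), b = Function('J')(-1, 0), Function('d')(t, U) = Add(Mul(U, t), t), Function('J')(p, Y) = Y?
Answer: 1020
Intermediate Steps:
Function('d')(t, U) = Add(t, Mul(U, t))
b = 0
Function('y')(I, M) = Mul(6, I, Add(1, M)) (Function('y')(I, M) = Mul(Mul(I, Add(1, M)), 6) = Mul(6, I, Add(1, M)))
Add(Add(-1158, Function('y')(-30, b)), 2358) = Add(Add(-1158, Mul(6, -30, Add(1, 0))), 2358) = Add(Add(-1158, Mul(6, -30, 1)), 2358) = Add(Add(-1158, -180), 2358) = Add(-1338, 2358) = 1020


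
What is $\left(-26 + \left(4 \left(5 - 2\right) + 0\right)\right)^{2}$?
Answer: $196$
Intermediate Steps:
$\left(-26 + \left(4 \left(5 - 2\right) + 0\right)\right)^{2} = \left(-26 + \left(4 \cdot 3 + 0\right)\right)^{2} = \left(-26 + \left(12 + 0\right)\right)^{2} = \left(-26 + 12\right)^{2} = \left(-14\right)^{2} = 196$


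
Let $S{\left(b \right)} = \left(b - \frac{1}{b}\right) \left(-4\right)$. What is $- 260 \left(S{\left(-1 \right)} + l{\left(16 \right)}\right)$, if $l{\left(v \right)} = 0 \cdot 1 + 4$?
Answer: $-1040$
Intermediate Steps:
$l{\left(v \right)} = 4$ ($l{\left(v \right)} = 0 + 4 = 4$)
$S{\left(b \right)} = - 4 b + \frac{4}{b}$
$- 260 \left(S{\left(-1 \right)} + l{\left(16 \right)}\right) = - 260 \left(\left(\left(-4\right) \left(-1\right) + \frac{4}{-1}\right) + 4\right) = - 260 \left(\left(4 + 4 \left(-1\right)\right) + 4\right) = - 260 \left(\left(4 - 4\right) + 4\right) = - 260 \left(0 + 4\right) = \left(-260\right) 4 = -1040$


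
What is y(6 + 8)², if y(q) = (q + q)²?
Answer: 614656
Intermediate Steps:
y(q) = 4*q² (y(q) = (2*q)² = 4*q²)
y(6 + 8)² = (4*(6 + 8)²)² = (4*14²)² = (4*196)² = 784² = 614656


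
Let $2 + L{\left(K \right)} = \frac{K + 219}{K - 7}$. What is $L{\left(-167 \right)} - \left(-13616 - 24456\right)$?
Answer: $\frac{3312064}{87} \approx 38070.0$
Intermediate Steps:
$L{\left(K \right)} = -2 + \frac{219 + K}{-7 + K}$ ($L{\left(K \right)} = -2 + \frac{K + 219}{K - 7} = -2 + \frac{219 + K}{-7 + K}$)
$L{\left(-167 \right)} - \left(-13616 - 24456\right) = \frac{233 - -167}{-7 - 167} - \left(-13616 - 24456\right) = \frac{233 + 167}{-174} - -38072 = \left(- \frac{1}{174}\right) 400 + 38072 = - \frac{200}{87} + 38072 = \frac{3312064}{87}$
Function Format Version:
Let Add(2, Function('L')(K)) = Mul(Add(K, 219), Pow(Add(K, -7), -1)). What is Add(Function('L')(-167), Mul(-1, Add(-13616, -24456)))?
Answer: Rational(3312064, 87) ≈ 38070.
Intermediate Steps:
Function('L')(K) = Add(-2, Mul(Pow(Add(-7, K), -1), Add(219, K))) (Function('L')(K) = Add(-2, Mul(Add(K, 219), Pow(Add(K, -7), -1))) = Add(-2, Mul(Add(219, K), Pow(Add(-7, K), -1))) = Add(-2, Mul(Pow(Add(-7, K), -1), Add(219, K))))
Add(Function('L')(-167), Mul(-1, Add(-13616, -24456))) = Add(Mul(Pow(Add(-7, -167), -1), Add(233, Mul(-1, -167))), Mul(-1, Add(-13616, -24456))) = Add(Mul(Pow(-174, -1), Add(233, 167)), Mul(-1, -38072)) = Add(Mul(Rational(-1, 174), 400), 38072) = Add(Rational(-200, 87), 38072) = Rational(3312064, 87)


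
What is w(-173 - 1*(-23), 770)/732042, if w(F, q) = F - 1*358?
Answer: -254/366021 ≈ -0.00069395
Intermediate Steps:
w(F, q) = -358 + F (w(F, q) = F - 358 = -358 + F)
w(-173 - 1*(-23), 770)/732042 = (-358 + (-173 - 1*(-23)))/732042 = (-358 + (-173 + 23))*(1/732042) = (-358 - 150)*(1/732042) = -508*1/732042 = -254/366021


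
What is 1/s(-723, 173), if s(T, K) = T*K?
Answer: -1/125079 ≈ -7.9950e-6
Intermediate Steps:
s(T, K) = K*T
1/s(-723, 173) = 1/(173*(-723)) = 1/(-125079) = -1/125079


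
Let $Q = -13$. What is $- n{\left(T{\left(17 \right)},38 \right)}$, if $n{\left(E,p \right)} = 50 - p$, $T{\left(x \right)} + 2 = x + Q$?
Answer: $-12$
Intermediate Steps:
$T{\left(x \right)} = -15 + x$ ($T{\left(x \right)} = -2 + \left(x - 13\right) = -2 + \left(-13 + x\right) = -15 + x$)
$- n{\left(T{\left(17 \right)},38 \right)} = - (50 - 38) = \left(-1\right) 12 = -12$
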